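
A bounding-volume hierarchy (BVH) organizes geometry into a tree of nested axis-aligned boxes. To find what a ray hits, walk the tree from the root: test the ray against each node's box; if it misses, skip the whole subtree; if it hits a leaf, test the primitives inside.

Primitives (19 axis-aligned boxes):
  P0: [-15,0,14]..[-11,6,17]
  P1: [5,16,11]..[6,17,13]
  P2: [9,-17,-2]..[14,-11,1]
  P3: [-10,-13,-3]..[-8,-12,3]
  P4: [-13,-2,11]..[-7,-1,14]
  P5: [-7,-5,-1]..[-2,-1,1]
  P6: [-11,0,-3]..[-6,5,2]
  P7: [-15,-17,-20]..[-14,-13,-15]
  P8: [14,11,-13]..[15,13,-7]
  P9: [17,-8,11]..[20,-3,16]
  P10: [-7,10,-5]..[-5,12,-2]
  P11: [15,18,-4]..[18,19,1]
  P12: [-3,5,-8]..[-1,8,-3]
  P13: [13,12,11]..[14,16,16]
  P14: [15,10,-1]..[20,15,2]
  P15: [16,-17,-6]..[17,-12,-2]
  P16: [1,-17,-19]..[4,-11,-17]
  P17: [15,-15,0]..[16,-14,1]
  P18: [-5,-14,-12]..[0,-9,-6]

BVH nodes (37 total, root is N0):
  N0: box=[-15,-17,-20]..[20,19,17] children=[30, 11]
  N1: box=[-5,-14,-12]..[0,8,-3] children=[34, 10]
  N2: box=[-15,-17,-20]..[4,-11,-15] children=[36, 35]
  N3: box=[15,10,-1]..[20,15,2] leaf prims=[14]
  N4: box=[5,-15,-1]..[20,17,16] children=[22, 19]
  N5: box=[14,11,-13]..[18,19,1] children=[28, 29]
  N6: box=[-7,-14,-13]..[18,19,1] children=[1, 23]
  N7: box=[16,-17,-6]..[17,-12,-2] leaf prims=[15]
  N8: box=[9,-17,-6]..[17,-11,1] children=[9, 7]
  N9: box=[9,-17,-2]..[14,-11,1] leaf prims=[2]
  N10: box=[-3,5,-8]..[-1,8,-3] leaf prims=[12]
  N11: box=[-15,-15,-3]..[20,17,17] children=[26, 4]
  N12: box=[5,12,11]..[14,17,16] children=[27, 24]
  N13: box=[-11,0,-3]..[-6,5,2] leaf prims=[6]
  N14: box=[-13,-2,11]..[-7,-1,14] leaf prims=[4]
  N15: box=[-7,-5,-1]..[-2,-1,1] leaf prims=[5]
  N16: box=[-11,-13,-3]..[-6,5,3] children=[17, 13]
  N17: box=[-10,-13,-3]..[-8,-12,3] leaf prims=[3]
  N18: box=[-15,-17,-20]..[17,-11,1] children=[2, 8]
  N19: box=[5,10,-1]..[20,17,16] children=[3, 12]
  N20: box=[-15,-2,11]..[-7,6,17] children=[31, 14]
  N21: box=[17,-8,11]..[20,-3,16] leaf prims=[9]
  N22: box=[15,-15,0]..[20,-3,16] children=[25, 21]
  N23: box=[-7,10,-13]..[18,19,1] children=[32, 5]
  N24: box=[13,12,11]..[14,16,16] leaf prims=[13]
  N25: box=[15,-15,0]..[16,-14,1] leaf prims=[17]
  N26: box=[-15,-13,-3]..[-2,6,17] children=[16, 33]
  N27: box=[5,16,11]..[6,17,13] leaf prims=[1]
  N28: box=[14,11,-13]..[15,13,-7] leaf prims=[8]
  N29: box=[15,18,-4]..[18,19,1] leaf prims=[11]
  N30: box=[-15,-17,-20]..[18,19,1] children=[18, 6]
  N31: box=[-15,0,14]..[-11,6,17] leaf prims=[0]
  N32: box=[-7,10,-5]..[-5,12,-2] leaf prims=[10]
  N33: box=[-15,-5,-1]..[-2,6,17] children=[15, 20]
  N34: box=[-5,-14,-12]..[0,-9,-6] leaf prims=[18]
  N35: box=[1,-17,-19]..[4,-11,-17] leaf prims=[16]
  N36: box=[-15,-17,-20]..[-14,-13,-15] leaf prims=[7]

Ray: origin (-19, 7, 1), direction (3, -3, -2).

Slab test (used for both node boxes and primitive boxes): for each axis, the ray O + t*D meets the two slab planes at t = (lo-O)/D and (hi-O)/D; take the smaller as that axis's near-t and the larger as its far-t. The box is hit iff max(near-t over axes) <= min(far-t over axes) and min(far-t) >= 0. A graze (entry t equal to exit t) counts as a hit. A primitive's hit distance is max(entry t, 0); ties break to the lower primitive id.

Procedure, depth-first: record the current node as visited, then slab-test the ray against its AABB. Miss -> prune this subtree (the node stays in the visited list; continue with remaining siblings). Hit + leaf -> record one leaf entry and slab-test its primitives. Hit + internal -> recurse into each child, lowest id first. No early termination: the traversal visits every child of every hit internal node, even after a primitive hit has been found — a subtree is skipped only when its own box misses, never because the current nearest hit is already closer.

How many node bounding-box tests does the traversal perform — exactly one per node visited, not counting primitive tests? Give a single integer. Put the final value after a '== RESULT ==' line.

Traverse from the root:
N0 x:[4/3,13] y:[-4,8] z:[-8,21/2] -> hit [4/3,8], descend [11, 30]
  N11 x:[4/3,13] y:[-10/3,22/3] z:[-8,2] -> hit [4/3,2], descend [4, 26]
    N4 x:[8,13] y:[-10/3,22/3] z:[-15/2,1] -> miss, prune
    N26 x:[4/3,17/3] y:[1/3,20/3] z:[-8,2] -> hit [4/3,2], descend [16, 33]
      N16 x:[8/3,13/3] y:[2/3,20/3] z:[-1,2] -> miss, prune
      N33 x:[4/3,17/3] y:[1/3,4] z:[-8,1] -> miss, prune
  N30 x:[4/3,37/3] y:[-4,8] z:[0,21/2] -> hit [4/3,8], descend [6, 18]
    N6 x:[4,37/3] y:[-4,7] z:[0,7] -> hit [4,7], descend [1, 23]
      N1 x:[14/3,19/3] y:[-1/3,7] z:[2,13/2] -> hit [14/3,19/3], descend [10, 34]
        N10 x:[16/3,6] y:[-1/3,2/3] z:[2,9/2] -> miss, prune
        N34 x:[14/3,19/3] y:[16/3,7] z:[7/2,13/2] -> hit [16/3,19/3] leaf, test {P18@t=16/3}
      N23 x:[4,37/3] y:[-4,-1] z:[0,7] -> miss, prune
    N18 x:[4/3,12] y:[6,8] z:[0,21/2] -> hit [6,8], descend [2, 8]
      N2 x:[4/3,23/3] y:[6,8] z:[8,21/2] -> miss, prune
      N8 x:[28/3,12] y:[6,8] z:[0,7/2] -> miss, prune

order=[0, 11, 4, 26, 16, 33, 30, 6, 1, 10, 34, 23, 18, 2, 8]  |boxes|=15  |leaves|=1  hit=P18

== RESULT ==
15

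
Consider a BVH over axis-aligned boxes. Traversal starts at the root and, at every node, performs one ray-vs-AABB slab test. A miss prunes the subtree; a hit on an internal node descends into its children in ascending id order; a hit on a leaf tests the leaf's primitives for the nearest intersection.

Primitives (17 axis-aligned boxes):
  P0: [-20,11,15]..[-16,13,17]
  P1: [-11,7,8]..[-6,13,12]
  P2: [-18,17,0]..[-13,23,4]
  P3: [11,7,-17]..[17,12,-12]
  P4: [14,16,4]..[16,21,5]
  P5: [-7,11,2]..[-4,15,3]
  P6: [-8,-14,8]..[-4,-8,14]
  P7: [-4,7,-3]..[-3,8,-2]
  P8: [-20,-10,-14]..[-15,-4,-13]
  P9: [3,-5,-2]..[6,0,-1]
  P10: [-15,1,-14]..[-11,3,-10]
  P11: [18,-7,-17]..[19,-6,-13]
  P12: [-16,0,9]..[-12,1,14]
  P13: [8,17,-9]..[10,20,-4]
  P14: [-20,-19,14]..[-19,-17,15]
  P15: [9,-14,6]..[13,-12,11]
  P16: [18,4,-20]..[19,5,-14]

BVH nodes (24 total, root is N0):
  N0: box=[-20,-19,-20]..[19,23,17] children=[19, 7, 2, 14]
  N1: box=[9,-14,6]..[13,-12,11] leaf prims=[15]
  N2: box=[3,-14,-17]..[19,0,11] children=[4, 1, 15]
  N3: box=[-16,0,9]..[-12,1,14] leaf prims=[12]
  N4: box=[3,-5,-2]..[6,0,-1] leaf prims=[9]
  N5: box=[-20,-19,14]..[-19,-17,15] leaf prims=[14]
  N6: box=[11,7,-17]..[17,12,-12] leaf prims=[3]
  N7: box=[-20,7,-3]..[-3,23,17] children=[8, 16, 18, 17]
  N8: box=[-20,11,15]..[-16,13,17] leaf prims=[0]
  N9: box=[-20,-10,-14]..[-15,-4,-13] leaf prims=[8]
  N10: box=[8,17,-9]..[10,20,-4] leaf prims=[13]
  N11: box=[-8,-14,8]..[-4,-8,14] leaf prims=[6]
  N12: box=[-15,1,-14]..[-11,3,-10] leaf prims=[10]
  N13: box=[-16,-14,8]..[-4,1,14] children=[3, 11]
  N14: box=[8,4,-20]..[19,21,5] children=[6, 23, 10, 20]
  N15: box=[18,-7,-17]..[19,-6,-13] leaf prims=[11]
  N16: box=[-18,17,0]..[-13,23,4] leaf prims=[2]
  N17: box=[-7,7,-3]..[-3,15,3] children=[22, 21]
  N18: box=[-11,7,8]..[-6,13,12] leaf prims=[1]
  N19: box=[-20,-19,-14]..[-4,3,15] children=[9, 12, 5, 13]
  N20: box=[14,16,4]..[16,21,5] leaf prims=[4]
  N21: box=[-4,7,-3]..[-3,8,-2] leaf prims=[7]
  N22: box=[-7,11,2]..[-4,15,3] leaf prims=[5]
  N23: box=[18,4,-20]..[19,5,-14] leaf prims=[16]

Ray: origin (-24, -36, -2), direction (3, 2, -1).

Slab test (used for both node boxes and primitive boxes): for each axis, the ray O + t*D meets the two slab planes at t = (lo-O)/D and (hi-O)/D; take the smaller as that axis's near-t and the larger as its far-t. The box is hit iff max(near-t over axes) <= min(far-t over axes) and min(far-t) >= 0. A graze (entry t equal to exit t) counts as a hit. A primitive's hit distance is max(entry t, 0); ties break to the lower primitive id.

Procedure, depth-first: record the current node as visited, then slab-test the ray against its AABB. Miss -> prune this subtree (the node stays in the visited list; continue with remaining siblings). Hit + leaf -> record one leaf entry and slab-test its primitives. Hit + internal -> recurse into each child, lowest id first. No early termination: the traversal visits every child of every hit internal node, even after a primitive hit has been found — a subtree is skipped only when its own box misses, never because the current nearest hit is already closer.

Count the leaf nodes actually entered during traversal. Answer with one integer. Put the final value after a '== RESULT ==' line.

Traverse from the root:
N0 x:[4/3,43/3] y:[17/2,59/2] z:[-19,18] -> hit [17/2,43/3], descend [2, 7, 14, 19]
  N2 x:[9,43/3] y:[11,18] z:[-13,15] -> hit [11,43/3], descend [1, 4, 15]
    N1 x:[11,37/3] y:[11,12] z:[-13,-8] -> miss, prune
    N4 x:[9,10] y:[31/2,18] z:[-1,0] -> miss, prune
    N15 x:[14,43/3] y:[29/2,15] z:[11,15] -> miss, prune
  N7 x:[4/3,7] y:[43/2,59/2] z:[-19,1] -> miss, prune
  N14 x:[32/3,43/3] y:[20,57/2] z:[-7,18] -> miss, prune
  N19 x:[4/3,20/3] y:[17/2,39/2] z:[-17,12] -> miss, prune

Visited [0, 2, 1, 4, 15, 7, 14, 19]. Tests: 8 box, 0 leaf. Nearest: miss.

== RESULT ==
0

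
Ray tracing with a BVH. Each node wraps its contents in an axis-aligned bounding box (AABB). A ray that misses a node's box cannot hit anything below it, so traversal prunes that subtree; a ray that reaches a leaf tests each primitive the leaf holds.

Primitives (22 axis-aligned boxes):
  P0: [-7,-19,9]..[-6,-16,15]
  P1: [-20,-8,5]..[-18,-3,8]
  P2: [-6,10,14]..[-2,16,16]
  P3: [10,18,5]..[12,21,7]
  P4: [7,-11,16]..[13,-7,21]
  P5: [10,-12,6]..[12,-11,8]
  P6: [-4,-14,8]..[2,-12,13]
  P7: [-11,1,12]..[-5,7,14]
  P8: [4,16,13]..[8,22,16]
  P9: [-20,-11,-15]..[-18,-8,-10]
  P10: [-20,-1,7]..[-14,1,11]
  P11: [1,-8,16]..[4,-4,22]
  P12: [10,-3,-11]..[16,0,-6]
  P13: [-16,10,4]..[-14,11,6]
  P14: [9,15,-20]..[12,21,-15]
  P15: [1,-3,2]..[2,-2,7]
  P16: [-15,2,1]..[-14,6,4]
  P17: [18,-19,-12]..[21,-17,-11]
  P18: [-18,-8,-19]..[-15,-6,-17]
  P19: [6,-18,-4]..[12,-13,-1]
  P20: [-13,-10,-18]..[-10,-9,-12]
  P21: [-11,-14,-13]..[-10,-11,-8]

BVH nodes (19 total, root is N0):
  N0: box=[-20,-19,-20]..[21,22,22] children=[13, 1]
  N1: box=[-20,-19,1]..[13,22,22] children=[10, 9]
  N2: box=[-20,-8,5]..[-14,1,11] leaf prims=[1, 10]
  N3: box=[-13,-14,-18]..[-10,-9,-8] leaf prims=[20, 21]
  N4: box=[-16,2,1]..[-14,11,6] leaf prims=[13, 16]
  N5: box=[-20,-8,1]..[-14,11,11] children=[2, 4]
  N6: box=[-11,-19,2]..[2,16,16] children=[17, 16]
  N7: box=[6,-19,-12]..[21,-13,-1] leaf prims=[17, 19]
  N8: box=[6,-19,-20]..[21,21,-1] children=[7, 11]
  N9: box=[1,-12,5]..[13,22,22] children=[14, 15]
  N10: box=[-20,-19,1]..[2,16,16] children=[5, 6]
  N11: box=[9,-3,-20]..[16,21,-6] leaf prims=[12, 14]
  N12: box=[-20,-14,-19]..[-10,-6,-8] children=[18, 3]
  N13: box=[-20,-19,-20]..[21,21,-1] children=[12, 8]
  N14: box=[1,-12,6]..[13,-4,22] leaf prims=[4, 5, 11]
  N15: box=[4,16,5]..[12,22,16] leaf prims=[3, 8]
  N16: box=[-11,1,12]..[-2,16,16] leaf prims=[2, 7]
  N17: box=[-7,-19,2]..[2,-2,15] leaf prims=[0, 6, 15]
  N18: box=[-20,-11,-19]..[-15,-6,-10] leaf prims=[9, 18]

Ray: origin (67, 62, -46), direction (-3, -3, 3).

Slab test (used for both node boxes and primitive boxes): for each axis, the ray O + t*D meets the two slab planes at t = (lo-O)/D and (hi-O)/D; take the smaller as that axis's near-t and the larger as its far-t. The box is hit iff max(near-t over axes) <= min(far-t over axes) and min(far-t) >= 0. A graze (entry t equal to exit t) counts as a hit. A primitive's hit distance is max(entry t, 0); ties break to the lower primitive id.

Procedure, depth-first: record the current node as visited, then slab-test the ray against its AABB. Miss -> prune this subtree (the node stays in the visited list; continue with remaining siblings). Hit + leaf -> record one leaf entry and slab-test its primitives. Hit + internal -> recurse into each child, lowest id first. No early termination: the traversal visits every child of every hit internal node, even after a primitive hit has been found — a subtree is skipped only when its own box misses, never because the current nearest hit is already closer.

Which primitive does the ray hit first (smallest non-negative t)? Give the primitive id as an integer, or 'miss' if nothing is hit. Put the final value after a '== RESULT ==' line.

Trace the traversal:
N0 x:[46/3,29] y:[40/3,27] z:[26/3,68/3] -> hit [46/3,68/3], descend [1, 13]
  N1 x:[18,29] y:[40/3,27] z:[47/3,68/3] -> hit [18,68/3], descend [9, 10]
    N9 x:[18,22] y:[40/3,74/3] z:[17,68/3] -> hit [18,22], descend [14, 15]
      N14 x:[18,22] y:[22,74/3] z:[52/3,68/3] -> hit [22,22] leaf, test {P4(miss), P5(miss), P11@t=22}
      N15 x:[55/3,21] y:[40/3,46/3] z:[17,62/3] -> miss, prune
    N10 x:[65/3,29] y:[46/3,27] z:[47/3,62/3] -> miss, prune
  N13 x:[46/3,29] y:[41/3,27] z:[26/3,15] -> miss, prune

Visited [0, 1, 9, 14, 15, 10, 13]. Tests: 7 box, 1 leaf. Nearest: P11.

== RESULT ==
11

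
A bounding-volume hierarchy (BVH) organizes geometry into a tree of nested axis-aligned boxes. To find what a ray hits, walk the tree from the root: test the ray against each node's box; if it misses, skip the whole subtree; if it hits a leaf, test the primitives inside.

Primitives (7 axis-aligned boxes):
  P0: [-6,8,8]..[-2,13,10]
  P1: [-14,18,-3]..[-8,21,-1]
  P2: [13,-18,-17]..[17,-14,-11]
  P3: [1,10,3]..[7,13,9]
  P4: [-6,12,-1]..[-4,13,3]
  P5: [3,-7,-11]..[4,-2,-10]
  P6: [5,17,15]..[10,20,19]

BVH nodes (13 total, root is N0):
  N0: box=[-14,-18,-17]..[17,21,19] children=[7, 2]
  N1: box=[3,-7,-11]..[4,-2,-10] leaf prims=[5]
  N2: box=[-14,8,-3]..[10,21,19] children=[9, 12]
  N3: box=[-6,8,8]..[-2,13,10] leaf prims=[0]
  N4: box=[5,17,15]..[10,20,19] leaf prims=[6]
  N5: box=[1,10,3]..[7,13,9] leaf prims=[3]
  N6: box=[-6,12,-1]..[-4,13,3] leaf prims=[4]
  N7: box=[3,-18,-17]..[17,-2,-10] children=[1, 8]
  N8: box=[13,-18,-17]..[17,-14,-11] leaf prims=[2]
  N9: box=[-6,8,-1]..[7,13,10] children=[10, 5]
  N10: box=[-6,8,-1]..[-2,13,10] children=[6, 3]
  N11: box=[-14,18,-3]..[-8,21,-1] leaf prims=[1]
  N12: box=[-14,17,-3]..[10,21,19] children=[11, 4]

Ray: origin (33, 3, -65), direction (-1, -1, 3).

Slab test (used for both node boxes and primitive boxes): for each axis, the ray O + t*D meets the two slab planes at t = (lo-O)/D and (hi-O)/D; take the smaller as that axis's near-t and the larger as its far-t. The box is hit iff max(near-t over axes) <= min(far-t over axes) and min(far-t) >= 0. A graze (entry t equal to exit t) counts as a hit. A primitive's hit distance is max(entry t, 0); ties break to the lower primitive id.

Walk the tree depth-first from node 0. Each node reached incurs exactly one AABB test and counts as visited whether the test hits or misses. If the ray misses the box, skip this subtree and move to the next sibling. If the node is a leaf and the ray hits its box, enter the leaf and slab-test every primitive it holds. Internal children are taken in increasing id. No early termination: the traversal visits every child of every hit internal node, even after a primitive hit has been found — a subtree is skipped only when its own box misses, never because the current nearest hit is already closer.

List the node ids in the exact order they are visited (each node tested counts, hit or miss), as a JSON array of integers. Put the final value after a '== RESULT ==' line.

Walk:
N0 x:[16,47] y:[-18,21] z:[16,28] -> hit [16,21], descend [2, 7]
  N2 x:[23,47] y:[-18,-5] z:[62/3,28] -> miss, prune
  N7 x:[16,30] y:[5,21] z:[16,55/3] -> hit [16,55/3], descend [1, 8]
    N1 x:[29,30] y:[5,10] z:[18,55/3] -> miss, prune
    N8 x:[16,20] y:[17,21] z:[16,18] -> hit [17,18] leaf, test {P2@t=17}

Summary -> nodes [0, 2, 7, 1, 8]; box-tests=5; leaf-entries=1; first=P2

== RESULT ==
[0, 2, 7, 1, 8]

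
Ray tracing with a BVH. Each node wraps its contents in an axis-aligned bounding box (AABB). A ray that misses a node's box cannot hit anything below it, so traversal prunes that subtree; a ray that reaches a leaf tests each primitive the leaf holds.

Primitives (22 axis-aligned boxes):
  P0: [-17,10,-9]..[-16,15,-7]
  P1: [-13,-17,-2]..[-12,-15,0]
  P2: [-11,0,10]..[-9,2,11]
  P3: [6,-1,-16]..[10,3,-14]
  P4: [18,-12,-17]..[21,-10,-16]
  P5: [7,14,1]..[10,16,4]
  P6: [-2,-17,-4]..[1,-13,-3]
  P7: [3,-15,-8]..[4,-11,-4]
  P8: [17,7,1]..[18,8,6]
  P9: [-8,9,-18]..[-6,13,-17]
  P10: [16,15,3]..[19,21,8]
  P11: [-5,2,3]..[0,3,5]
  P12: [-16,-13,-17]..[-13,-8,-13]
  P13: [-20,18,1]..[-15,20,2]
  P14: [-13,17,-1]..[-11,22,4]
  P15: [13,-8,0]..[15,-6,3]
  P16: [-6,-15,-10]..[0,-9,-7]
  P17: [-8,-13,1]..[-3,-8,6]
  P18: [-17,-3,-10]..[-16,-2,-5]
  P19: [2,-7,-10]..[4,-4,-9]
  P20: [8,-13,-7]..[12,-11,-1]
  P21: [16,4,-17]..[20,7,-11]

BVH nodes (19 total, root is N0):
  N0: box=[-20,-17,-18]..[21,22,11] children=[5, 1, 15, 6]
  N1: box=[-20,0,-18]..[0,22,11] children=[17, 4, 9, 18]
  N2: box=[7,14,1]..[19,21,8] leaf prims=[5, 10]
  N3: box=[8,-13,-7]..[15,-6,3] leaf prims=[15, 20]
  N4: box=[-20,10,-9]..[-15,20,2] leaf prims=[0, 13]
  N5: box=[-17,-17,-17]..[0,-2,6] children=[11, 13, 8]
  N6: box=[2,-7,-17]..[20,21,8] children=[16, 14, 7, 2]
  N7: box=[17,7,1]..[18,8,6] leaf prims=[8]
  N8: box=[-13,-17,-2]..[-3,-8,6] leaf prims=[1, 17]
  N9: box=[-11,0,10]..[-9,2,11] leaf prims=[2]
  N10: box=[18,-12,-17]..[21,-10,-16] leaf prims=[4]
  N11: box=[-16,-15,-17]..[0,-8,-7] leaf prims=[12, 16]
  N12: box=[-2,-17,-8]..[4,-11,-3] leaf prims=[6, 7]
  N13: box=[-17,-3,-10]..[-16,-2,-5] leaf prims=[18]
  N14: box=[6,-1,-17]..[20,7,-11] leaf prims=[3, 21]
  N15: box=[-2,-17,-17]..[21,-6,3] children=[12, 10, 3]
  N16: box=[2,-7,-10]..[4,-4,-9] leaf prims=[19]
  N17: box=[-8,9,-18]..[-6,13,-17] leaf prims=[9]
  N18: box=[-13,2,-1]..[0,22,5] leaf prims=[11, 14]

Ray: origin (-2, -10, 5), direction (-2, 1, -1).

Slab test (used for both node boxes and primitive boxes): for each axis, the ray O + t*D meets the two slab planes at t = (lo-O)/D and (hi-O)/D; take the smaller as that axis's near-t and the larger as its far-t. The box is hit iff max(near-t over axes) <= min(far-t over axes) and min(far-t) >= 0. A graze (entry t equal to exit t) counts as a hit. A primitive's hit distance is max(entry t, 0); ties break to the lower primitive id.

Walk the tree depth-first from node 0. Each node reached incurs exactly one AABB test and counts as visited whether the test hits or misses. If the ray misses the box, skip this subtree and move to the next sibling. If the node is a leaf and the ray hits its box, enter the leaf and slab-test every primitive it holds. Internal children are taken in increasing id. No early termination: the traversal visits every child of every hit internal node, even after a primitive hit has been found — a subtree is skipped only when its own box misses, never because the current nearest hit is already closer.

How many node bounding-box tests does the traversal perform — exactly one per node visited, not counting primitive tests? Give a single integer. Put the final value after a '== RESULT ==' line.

Walk:
N0 x:[-23/2,9] y:[-7,32] z:[-6,23] -> hit [-6,9], descend [1, 5, 6, 15]
  N1 x:[-1,9] y:[10,32] z:[-6,23] -> miss, prune
  N5 x:[-1,15/2] y:[-7,8] z:[-1,22] -> hit [-1,15/2], descend [8, 11, 13]
    N8 x:[1/2,11/2] y:[-7,2] z:[-1,7] -> hit [1/2,2] leaf, test {P1(miss), P17@t=1/2}
    N11 x:[-1,7] y:[-5,2] z:[12,22] -> miss, prune
    N13 x:[7,15/2] y:[7,8] z:[10,15] -> miss, prune
  N6 x:[-11,-2] y:[3,31] z:[-3,22] -> miss, prune
  N15 x:[-23/2,0] y:[-7,4] z:[2,22] -> miss, prune

order=[0, 1, 5, 8, 11, 13, 6, 15]  |boxes|=8  |leaves|=1  hit=P17

== RESULT ==
8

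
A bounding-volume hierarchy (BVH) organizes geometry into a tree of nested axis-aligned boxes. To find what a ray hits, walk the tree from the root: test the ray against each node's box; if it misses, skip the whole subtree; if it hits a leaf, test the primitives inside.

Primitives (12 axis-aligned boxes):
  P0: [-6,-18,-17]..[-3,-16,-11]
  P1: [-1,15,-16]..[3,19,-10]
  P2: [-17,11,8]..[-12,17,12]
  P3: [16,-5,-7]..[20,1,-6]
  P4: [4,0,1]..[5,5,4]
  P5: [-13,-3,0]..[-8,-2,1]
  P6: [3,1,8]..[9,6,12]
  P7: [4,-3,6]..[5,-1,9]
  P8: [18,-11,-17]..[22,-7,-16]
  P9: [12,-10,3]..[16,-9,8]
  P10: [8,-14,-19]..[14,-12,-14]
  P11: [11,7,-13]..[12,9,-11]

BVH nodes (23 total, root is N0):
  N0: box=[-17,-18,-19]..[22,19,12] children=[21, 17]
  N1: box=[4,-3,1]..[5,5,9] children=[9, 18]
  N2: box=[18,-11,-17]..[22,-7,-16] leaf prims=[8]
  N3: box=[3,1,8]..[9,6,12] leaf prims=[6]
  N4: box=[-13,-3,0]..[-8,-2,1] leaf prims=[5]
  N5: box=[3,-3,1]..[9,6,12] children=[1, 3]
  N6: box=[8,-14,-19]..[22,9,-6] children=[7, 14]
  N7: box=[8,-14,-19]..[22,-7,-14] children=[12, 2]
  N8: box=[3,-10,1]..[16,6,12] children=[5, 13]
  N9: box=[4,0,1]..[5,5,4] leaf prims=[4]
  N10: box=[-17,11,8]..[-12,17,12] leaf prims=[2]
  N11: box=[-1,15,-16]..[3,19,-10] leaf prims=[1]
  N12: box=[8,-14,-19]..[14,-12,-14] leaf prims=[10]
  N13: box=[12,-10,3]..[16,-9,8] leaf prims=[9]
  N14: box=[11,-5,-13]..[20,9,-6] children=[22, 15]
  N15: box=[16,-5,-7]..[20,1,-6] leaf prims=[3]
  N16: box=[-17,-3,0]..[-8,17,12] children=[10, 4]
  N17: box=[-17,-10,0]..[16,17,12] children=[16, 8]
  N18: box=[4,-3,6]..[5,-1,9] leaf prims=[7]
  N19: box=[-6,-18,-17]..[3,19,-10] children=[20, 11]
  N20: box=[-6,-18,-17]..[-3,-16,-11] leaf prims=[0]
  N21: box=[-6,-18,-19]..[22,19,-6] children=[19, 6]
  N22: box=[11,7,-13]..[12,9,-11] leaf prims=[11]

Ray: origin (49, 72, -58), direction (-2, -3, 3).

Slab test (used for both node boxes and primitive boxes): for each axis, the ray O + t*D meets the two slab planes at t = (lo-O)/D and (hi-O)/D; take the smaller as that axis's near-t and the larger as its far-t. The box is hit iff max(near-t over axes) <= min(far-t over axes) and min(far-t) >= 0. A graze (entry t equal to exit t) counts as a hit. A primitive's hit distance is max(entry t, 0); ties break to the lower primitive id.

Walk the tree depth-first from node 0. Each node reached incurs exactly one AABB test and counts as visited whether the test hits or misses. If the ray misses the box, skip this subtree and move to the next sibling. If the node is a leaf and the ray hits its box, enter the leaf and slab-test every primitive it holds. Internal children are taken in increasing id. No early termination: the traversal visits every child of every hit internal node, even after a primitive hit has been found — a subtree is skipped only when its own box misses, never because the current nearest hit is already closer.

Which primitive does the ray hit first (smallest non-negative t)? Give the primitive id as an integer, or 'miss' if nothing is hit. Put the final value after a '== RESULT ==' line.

Traverse from the root:
N0 x:[27/2,33] y:[53/3,30] z:[13,70/3] -> hit [53/3,70/3], descend [17, 21]
  N17 x:[33/2,33] y:[55/3,82/3] z:[58/3,70/3] -> hit [58/3,70/3], descend [8, 16]
    N8 x:[33/2,23] y:[22,82/3] z:[59/3,70/3] -> hit [22,23], descend [5, 13]
      N5 x:[20,23] y:[22,25] z:[59/3,70/3] -> hit [22,23], descend [1, 3]
        N1 x:[22,45/2] y:[67/3,25] z:[59/3,67/3] -> hit [67/3,67/3], descend [9, 18]
          N9 x:[22,45/2] y:[67/3,24] z:[59/3,62/3] -> miss, prune
          N18 x:[22,45/2] y:[73/3,25] z:[64/3,67/3] -> miss, prune
        N3 x:[20,23] y:[22,71/3] z:[22,70/3] -> hit [22,23] leaf, test {P6@t=22}
      N13 x:[33/2,37/2] y:[27,82/3] z:[61/3,22] -> miss, prune
    N16 x:[57/2,33] y:[55/3,25] z:[58/3,70/3] -> miss, prune
  N21 x:[27/2,55/2] y:[53/3,30] z:[13,52/3] -> miss, prune

Summary -> nodes [0, 17, 8, 5, 1, 9, 18, 3, 13, 16, 21]; box-tests=11; leaf-entries=1; first=P6

== RESULT ==
6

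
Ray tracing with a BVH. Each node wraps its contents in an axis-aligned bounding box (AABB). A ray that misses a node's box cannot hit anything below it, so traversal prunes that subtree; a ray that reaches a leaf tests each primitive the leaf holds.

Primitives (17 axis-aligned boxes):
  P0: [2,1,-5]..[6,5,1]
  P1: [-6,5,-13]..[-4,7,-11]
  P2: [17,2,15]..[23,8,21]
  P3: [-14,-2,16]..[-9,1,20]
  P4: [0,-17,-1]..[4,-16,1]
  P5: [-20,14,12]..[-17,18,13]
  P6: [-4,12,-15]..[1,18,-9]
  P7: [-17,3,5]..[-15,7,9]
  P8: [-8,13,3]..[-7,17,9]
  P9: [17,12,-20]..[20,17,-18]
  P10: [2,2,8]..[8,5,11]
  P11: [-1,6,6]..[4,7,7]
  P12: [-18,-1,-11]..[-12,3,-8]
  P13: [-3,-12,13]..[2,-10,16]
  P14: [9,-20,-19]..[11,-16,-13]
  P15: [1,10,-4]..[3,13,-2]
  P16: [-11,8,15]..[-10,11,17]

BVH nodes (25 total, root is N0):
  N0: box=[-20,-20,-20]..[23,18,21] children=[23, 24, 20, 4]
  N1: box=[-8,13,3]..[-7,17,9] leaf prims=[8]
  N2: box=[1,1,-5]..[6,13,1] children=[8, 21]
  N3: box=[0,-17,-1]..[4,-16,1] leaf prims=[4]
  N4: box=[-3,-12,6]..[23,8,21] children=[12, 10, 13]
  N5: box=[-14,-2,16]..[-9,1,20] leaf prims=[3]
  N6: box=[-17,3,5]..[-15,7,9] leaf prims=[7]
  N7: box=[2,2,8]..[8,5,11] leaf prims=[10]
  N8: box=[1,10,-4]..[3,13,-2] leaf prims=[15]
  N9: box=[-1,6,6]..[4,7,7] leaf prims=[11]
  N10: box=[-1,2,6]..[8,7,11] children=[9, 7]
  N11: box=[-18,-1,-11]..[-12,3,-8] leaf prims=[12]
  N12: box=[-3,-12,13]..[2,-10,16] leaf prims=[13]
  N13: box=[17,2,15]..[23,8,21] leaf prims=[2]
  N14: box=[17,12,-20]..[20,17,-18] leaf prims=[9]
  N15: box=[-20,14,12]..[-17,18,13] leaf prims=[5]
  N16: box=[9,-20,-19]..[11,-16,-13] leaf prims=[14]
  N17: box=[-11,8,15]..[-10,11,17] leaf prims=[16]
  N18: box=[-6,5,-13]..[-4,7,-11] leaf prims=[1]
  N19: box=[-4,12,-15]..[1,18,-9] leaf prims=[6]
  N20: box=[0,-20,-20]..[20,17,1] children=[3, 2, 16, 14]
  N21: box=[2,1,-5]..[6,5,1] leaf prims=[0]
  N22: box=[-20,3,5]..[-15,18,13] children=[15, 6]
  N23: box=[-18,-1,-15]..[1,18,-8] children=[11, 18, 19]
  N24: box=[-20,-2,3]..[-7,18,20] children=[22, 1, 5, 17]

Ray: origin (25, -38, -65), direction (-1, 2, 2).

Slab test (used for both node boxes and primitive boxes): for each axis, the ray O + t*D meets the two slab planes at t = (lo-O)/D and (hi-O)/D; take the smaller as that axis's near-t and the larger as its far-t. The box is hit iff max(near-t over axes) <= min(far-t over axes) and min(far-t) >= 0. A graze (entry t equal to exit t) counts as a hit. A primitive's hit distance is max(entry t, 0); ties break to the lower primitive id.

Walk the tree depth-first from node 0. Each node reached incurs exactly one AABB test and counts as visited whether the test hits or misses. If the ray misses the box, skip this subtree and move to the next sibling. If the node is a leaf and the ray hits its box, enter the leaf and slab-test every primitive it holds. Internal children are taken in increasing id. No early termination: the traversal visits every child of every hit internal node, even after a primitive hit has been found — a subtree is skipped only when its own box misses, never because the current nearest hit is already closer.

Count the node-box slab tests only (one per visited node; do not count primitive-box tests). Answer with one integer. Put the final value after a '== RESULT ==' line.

Traverse from the root:
N0 x:[2,45] y:[9,28] z:[45/2,43] -> hit [45/2,28], descend [4, 20, 23, 24]
  N4 x:[2,28] y:[13,23] z:[71/2,43] -> miss, prune
  N20 x:[5,25] y:[9,55/2] z:[45/2,33] -> hit [45/2,25], descend [2, 3, 14, 16]
    N2 x:[19,24] y:[39/2,51/2] z:[30,33] -> miss, prune
    N3 x:[21,25] y:[21/2,11] z:[32,33] -> miss, prune
    N14 x:[5,8] y:[25,55/2] z:[45/2,47/2] -> miss, prune
    N16 x:[14,16] y:[9,11] z:[23,26] -> miss, prune
  N23 x:[24,43] y:[37/2,28] z:[25,57/2] -> hit [25,28], descend [11, 18, 19]
    N11 x:[37,43] y:[37/2,41/2] z:[27,57/2] -> miss, prune
    N18 x:[29,31] y:[43/2,45/2] z:[26,27] -> miss, prune
    N19 x:[24,29] y:[25,28] z:[25,28] -> hit [25,28] leaf, test {P6@t=25}
  N24 x:[32,45] y:[18,28] z:[34,85/2] -> miss, prune

Summary -> nodes [0, 4, 20, 2, 3, 14, 16, 23, 11, 18, 19, 24]; box-tests=12; leaf-entries=1; first=P6

== RESULT ==
12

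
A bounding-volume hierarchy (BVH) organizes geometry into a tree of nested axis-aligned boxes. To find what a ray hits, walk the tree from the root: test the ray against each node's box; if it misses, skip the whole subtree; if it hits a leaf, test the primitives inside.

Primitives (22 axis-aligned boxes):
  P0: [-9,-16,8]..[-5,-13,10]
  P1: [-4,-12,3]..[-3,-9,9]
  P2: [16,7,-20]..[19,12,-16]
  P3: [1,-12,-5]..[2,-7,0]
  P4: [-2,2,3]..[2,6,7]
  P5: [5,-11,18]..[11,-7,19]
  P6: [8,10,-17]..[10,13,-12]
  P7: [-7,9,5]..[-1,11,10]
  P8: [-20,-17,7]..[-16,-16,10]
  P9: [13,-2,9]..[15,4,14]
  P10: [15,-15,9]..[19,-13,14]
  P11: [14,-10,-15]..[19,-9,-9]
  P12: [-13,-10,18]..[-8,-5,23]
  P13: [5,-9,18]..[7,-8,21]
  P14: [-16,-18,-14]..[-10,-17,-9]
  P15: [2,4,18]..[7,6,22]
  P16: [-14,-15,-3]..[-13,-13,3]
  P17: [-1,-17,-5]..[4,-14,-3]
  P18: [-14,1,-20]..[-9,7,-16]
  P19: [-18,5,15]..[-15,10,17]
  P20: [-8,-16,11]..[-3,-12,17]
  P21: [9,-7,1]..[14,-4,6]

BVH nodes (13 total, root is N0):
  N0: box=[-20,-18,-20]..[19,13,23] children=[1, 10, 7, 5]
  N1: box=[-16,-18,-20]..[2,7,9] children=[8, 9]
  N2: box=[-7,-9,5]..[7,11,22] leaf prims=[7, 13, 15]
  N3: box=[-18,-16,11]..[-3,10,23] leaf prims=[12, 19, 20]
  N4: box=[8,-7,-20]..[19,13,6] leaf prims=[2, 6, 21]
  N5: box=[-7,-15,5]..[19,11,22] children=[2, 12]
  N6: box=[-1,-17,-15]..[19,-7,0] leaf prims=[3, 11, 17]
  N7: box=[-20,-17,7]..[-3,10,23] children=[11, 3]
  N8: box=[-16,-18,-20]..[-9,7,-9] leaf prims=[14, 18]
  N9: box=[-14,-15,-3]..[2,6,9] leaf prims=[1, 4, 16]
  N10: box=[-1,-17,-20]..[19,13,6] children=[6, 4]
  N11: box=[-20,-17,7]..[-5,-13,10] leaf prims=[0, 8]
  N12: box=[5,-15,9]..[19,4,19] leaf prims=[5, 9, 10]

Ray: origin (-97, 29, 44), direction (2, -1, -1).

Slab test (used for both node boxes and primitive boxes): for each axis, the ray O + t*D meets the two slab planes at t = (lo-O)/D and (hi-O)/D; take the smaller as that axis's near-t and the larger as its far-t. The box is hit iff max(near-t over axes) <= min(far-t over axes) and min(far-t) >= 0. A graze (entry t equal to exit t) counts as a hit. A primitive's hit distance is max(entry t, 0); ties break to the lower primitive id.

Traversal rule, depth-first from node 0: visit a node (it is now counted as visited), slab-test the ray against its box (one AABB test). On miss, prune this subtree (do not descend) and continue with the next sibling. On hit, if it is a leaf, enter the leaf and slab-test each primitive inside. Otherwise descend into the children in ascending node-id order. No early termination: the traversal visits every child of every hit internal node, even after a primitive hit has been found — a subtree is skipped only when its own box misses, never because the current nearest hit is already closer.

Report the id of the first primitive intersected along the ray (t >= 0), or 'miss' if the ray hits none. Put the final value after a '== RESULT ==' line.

Traverse from the root:
N0 x:[77/2,58] y:[16,47] z:[21,64] -> hit [77/2,47], descend [1, 5, 7, 10]
  N1 x:[81/2,99/2] y:[22,47] z:[35,64] -> hit [81/2,47], descend [8, 9]
    N8 x:[81/2,44] y:[22,47] z:[53,64] -> miss, prune
    N9 x:[83/2,99/2] y:[23,44] z:[35,47] -> hit [83/2,44] leaf, test {P1(miss), P4(miss), P16@t=42}
  N5 x:[45,58] y:[18,44] z:[22,39] -> miss, prune
  N7 x:[77/2,47] y:[19,46] z:[21,37] -> miss, prune
  N10 x:[48,58] y:[16,46] z:[38,64] -> miss, prune

7 AABB tests over nodes [0, 1, 8, 9, 5, 7, 10]; 1 leaf entered; closest P16.

== RESULT ==
16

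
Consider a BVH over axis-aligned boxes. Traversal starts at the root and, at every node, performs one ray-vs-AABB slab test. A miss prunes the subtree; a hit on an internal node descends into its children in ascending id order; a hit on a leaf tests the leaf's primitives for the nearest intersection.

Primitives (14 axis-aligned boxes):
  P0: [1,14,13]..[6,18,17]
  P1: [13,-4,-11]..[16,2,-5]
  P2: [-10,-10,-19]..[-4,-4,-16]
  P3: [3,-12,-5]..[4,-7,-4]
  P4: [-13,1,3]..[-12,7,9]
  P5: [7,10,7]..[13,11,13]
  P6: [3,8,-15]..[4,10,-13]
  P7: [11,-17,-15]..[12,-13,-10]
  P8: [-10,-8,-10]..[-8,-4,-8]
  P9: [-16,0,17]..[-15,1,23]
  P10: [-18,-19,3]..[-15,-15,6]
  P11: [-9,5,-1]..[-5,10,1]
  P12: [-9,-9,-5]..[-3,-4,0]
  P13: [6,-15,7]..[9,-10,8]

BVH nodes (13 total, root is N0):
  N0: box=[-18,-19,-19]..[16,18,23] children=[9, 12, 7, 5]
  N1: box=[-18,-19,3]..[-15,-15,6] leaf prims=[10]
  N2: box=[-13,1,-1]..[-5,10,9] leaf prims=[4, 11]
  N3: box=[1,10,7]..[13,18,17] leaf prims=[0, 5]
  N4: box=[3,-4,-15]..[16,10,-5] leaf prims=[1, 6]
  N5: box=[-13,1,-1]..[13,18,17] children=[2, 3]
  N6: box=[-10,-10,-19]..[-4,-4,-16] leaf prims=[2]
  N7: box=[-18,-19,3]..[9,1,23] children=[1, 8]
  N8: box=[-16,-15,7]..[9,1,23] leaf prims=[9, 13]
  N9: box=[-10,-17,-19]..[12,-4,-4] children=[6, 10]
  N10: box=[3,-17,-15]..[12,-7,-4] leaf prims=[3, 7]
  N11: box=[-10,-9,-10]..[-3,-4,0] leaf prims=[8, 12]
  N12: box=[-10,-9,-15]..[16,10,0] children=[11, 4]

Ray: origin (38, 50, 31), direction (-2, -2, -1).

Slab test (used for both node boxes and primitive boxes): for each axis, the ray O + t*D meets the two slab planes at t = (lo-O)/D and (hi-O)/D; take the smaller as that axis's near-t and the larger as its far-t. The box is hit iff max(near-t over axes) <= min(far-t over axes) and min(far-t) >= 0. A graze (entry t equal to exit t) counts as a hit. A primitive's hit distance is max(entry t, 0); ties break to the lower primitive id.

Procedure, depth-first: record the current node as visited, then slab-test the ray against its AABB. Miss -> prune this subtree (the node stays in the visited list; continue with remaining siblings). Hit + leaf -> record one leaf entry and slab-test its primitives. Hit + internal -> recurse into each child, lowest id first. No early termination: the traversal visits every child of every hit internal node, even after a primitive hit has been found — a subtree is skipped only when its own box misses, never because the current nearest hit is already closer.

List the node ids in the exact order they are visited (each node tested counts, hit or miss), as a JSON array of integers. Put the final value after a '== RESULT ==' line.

Walk:
N0 x:[11,28] y:[16,69/2] z:[8,50] -> hit [16,28], descend [5, 7, 9, 12]
  N5 x:[25/2,51/2] y:[16,49/2] z:[14,32] -> hit [16,49/2], descend [2, 3]
    N2 x:[43/2,51/2] y:[20,49/2] z:[22,32] -> hit [22,49/2] leaf, test {P4(miss), P11(miss)}
    N3 x:[25/2,37/2] y:[16,20] z:[14,24] -> hit [16,37/2] leaf, test {P0@t=16, P5(miss)}
  N7 x:[29/2,28] y:[49/2,69/2] z:[8,28] -> hit [49/2,28], descend [1, 8]
    N1 x:[53/2,28] y:[65/2,69/2] z:[25,28] -> miss, prune
    N8 x:[29/2,27] y:[49/2,65/2] z:[8,24] -> miss, prune
  N9 x:[13,24] y:[27,67/2] z:[35,50] -> miss, prune
  N12 x:[11,24] y:[20,59/2] z:[31,46] -> miss, prune

Summary -> nodes [0, 5, 2, 3, 7, 1, 8, 9, 12]; box-tests=9; leaf-entries=2; first=P0

== RESULT ==
[0, 5, 2, 3, 7, 1, 8, 9, 12]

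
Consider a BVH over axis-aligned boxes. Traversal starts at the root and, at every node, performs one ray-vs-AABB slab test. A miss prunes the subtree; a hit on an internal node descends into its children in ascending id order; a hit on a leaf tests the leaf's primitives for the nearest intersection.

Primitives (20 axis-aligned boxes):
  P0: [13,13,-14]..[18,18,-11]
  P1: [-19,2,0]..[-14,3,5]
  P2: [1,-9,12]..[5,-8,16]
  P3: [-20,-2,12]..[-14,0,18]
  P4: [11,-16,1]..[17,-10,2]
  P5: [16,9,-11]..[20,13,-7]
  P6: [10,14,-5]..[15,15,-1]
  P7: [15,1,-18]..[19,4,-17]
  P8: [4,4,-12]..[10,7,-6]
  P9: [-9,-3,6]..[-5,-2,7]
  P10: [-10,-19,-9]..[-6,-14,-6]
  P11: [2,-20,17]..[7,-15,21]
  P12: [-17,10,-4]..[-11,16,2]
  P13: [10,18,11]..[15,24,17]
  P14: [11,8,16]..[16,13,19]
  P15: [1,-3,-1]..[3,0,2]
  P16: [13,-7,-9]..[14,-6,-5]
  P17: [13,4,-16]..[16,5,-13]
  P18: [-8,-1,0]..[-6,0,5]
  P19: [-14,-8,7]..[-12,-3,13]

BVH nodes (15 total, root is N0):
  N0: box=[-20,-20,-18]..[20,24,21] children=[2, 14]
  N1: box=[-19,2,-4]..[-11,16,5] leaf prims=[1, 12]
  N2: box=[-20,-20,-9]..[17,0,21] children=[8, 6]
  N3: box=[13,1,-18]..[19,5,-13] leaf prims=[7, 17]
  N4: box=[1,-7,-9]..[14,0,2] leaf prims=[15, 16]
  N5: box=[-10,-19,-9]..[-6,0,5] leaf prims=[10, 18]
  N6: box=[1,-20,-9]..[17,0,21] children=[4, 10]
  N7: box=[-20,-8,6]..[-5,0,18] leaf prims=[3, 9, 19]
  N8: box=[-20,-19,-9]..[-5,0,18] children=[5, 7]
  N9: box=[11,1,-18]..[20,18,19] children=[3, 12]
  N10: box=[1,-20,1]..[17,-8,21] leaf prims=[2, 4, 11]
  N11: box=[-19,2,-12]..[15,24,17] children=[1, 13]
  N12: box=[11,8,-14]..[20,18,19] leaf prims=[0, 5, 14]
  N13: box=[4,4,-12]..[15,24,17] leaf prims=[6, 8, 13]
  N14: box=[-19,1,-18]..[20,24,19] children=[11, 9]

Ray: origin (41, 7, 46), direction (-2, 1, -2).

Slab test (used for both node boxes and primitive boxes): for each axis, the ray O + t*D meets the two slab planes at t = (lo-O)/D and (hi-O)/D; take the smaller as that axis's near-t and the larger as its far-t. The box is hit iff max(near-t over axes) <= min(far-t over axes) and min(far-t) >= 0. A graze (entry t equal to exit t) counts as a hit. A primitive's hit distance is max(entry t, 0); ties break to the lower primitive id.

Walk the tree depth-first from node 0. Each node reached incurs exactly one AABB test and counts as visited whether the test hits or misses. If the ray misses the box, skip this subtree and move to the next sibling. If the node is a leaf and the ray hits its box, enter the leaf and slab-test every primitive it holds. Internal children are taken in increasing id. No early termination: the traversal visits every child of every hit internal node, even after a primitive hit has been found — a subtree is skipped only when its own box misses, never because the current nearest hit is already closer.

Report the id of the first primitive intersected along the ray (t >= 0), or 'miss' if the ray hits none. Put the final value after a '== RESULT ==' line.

Walk:
N0 x:[21/2,61/2] y:[-27,17] z:[25/2,32] -> hit [25/2,17], descend [2, 14]
  N2 x:[12,61/2] y:[-27,-7] z:[25/2,55/2] -> miss, prune
  N14 x:[21/2,30] y:[-6,17] z:[27/2,32] -> hit [27/2,17], descend [9, 11]
    N9 x:[21/2,15] y:[-6,11] z:[27/2,32] -> miss, prune
    N11 x:[13,30] y:[-5,17] z:[29/2,29] -> hit [29/2,17], descend [1, 13]
      N1 x:[26,30] y:[-5,9] z:[41/2,25] -> miss, prune
      N13 x:[13,37/2] y:[-3,17] z:[29/2,29] -> hit [29/2,17] leaf, test {P6(miss), P8(miss), P13@t=29/2}

7 AABB tests over nodes [0, 2, 14, 9, 11, 1, 13]; 1 leaf entered; closest P13.

== RESULT ==
13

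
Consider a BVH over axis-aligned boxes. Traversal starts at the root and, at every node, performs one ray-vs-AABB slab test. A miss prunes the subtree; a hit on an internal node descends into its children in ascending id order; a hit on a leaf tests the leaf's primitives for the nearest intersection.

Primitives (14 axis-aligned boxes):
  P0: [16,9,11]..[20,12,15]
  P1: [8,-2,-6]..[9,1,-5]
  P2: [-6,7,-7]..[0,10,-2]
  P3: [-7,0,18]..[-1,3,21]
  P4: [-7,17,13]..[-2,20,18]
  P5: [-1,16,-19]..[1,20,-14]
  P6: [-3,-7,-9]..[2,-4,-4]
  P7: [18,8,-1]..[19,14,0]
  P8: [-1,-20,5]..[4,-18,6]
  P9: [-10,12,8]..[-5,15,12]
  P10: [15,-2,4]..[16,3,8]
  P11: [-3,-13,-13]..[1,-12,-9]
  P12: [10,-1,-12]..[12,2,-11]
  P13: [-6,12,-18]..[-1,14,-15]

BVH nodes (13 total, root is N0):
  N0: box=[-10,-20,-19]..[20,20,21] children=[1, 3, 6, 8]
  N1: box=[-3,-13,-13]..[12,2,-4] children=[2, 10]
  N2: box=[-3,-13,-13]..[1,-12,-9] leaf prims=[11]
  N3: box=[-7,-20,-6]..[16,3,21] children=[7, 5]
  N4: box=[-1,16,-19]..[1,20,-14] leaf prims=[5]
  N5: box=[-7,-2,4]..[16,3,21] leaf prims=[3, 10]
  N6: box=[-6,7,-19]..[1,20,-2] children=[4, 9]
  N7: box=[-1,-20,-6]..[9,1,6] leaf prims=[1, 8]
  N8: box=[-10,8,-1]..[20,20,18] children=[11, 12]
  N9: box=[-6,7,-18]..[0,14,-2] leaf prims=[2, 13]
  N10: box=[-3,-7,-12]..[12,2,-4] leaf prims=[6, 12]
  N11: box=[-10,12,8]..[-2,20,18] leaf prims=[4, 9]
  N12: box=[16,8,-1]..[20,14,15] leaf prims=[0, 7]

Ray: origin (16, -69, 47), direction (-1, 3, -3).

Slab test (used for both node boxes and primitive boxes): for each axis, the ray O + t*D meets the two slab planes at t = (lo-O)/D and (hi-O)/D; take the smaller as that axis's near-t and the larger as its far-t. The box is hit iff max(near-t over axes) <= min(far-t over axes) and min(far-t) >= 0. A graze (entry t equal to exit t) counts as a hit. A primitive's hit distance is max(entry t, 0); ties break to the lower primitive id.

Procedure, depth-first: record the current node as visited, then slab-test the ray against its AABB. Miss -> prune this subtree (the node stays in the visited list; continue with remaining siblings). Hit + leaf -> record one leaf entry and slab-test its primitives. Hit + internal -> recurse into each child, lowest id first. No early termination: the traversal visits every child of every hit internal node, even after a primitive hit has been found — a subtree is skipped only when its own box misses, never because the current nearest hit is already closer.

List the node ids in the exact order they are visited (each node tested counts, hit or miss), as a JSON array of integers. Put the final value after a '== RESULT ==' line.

Trace the traversal:
N0 x:[-4,26] y:[49/3,89/3] z:[26/3,22] -> hit [49/3,22], descend [1, 3, 6, 8]
  N1 x:[4,19] y:[56/3,71/3] z:[17,20] -> hit [56/3,19], descend [2, 10]
    N2 x:[15,19] y:[56/3,19] z:[56/3,20] -> hit [56/3,19] leaf, test {P11@t=56/3}
    N10 x:[4,19] y:[62/3,71/3] z:[17,59/3] -> miss, prune
  N3 x:[0,23] y:[49/3,24] z:[26/3,53/3] -> hit [49/3,53/3], descend [5, 7]
    N5 x:[0,23] y:[67/3,24] z:[26/3,43/3] -> miss, prune
    N7 x:[7,17] y:[49/3,70/3] z:[41/3,53/3] -> hit [49/3,17] leaf, test {P1(miss), P8(miss)}
  N6 x:[15,22] y:[76/3,89/3] z:[49/3,22] -> miss, prune
  N8 x:[-4,26] y:[77/3,89/3] z:[29/3,16] -> miss, prune

Visited [0, 1, 2, 10, 3, 5, 7, 6, 8]. Tests: 9 box, 2 leaf. Nearest: P11.

== RESULT ==
[0, 1, 2, 10, 3, 5, 7, 6, 8]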